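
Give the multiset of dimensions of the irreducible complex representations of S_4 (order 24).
Dimensions: 1, 1, 2, 3, 3

There are 5 irreducibles (= number of conjugacy classes). Their dimensions d_i satisfy sum d_i^2 = |G| = 24: 1 + 1 + 4 + 9 + 9 = 24.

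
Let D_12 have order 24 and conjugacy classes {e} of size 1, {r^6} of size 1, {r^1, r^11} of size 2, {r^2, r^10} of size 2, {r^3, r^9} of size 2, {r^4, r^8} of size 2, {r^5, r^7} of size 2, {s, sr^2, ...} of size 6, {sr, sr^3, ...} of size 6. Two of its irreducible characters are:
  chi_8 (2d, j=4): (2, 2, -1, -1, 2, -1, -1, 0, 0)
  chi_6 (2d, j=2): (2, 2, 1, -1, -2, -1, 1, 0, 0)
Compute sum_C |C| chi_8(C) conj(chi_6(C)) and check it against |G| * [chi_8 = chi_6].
Sum = 0; so <chi_8, chi_6> = 0 (distinct irreducibles are orthogonal).

Argument: Compute term by term over conjugacy classes (|C| * chi_8(C) * conj(chi_6(C))):
  1*(2)*conj(2) + 1*(2)*conj(2) + 2*(-1)*conj(1) + 2*(-1)*conj(-1) + 2*(2)*conj(-2) + 2*(-1)*conj(-1) + 2*(-1)*conj(1) + 6*(0)*conj(0) + 6*(0)*conj(0)
  = (4) + (4) + (-2) + (2) + (-8) + (2) + (-2) + (0) + (0)
  = 0.
Dividing by |G| = 24 gives 0/24 = 0, matching the row-orthogonality relation <chi_8, chi_6> = [chi_8 = chi_6].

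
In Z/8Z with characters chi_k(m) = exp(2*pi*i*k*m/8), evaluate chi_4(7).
chi_4(7) = zeta_8^28 = -1

Solution. chi_4(7) = zeta_8^(4*7) = zeta_8^28. Since zeta_8^8 = 1, this equals zeta_8^4 = exp(2*pi*i*4/8) = -1.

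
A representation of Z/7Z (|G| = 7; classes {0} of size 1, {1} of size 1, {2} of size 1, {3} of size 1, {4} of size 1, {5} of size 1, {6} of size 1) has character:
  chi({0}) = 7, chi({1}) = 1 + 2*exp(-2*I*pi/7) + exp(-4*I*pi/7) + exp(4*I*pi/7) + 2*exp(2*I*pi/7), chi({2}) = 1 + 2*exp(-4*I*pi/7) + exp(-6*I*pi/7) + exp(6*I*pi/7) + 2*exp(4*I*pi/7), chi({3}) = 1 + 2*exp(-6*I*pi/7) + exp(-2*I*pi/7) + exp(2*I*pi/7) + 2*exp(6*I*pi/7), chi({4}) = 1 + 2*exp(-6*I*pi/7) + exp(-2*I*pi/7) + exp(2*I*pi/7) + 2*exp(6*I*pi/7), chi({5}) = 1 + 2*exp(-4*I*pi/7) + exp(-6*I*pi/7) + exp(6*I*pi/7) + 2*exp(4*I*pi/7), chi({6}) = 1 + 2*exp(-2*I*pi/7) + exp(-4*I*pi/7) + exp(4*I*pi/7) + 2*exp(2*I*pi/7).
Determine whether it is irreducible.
Not irreducible (reducible): <chi, chi> = 11 > 1.

Why: <chi, chi> = (1/|G|) sum_C |C| * |chi(C)|^2 = (1/7)[1*|7|^2 + 1*|1 + 2*exp(-2*I*pi/7) + exp(-4*I*pi/7) + exp(4*I*pi/7) + 2*exp(2*I*pi/7)|^2 + 1*|1 + 2*exp(-4*I*pi/7) + exp(-6*I*pi/7) + exp(6*I*pi/7) + 2*exp(4*I*pi/7)|^2 + 1*|1 + 2*exp(-6*I*pi/7) + exp(-2*I*pi/7) + exp(2*I*pi/7) + 2*exp(6*I*pi/7)|^2 + 1*|1 + 2*exp(-6*I*pi/7) + exp(-2*I*pi/7) + exp(2*I*pi/7) + 2*exp(6*I*pi/7)|^2 + 1*|1 + 2*exp(-4*I*pi/7) + exp(-6*I*pi/7) + exp(6*I*pi/7) + 2*exp(4*I*pi/7)|^2 + 1*|1 + 2*exp(-2*I*pi/7) + exp(-4*I*pi/7) + exp(4*I*pi/7) + 2*exp(2*I*pi/7)|^2]
  = (1/7)[(49) + (11 + 8*exp(-2*I*pi/7) + 6*exp(-4*I*pi/7) + 5*exp(-6*I*pi/7) + 5*exp(6*I*pi/7) + 6*exp(4*I*pi/7) + 8*exp(2*I*pi/7)) + (11 + 8*exp(-4*I*pi/7) + 5*exp(-2*I*pi/7) + 6*exp(-6*I*pi/7) + 6*exp(6*I*pi/7) + 5*exp(2*I*pi/7) + 8*exp(4*I*pi/7)) + (11 + 5*exp(-4*I*pi/7) + 6*exp(-2*I*pi/7) + 8*exp(-6*I*pi/7) + 8*exp(6*I*pi/7) + 6*exp(2*I*pi/7) + 5*exp(4*I*pi/7)) + (11 + 5*exp(-4*I*pi/7) + 6*exp(-2*I*pi/7) + 8*exp(-6*I*pi/7) + 8*exp(6*I*pi/7) + 6*exp(2*I*pi/7) + 5*exp(4*I*pi/7)) + (11 + 8*exp(-4*I*pi/7) + 5*exp(-2*I*pi/7) + 6*exp(-6*I*pi/7) + 6*exp(6*I*pi/7) + 5*exp(2*I*pi/7) + 8*exp(4*I*pi/7)) + (11 + 8*exp(-2*I*pi/7) + 6*exp(-4*I*pi/7) + 5*exp(-6*I*pi/7) + 5*exp(6*I*pi/7) + 6*exp(4*I*pi/7) + 8*exp(2*I*pi/7))] = 77/7 = 11.
(Exp terms are combined using exp(i*s)*conj(exp(i*t)) = exp(i*(s-t)), and sums of them are collapsed using the identity that for every m > 1 the m distinct m-th roots of unity sum to 0, e.g. 1 + exp(2*I*pi/3) + exp(-2*I*pi/3) = 0.)
A character is irreducible iff <chi, chi> = 1, so this representation is reducible.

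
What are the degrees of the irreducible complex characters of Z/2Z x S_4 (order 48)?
Dimensions: 1, 1, 1, 1, 2, 2, 3, 3, 3, 3

There are 10 irreducibles (= number of conjugacy classes). Their dimensions d_i satisfy sum d_i^2 = |G| = 48: 1 + 1 + 1 + 1 + 4 + 4 + 9 + 9 + 9 + 9 = 48. (For the product with Z/2Z: each of the 2 1-dim characters of Z/2Z tensors with each irrep of S_4, giving 2 copies of each S_4-dimension.)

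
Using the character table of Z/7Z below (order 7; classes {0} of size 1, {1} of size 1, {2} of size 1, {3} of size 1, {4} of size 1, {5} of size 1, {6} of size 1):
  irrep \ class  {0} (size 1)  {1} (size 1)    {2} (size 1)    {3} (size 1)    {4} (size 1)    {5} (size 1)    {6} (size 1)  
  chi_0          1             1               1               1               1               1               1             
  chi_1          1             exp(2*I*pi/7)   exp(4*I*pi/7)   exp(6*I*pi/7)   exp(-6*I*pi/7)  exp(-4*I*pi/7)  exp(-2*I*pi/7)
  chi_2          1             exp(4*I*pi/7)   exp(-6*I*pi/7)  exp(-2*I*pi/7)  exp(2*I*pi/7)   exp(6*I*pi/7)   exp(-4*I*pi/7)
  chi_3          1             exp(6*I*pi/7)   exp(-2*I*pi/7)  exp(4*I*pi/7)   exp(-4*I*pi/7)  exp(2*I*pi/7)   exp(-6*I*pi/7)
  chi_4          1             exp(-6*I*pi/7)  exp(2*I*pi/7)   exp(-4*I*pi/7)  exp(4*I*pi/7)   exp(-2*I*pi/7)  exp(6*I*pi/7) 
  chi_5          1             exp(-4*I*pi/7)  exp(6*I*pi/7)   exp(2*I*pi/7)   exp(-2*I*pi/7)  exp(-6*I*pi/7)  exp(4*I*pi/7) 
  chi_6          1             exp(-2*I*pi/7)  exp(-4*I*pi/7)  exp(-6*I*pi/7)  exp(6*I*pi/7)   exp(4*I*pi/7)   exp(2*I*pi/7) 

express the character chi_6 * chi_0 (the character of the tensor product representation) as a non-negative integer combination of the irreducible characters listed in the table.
chi_6 tensor chi_0 = chi_6 (all other irreducibles have multiplicity 0).

Solution. The character of a tensor product is the pointwise product (chi_6 * chi_0)(C) = chi_6(C) * chi_0(C):
  {0}: (1)*(1), {1}: (exp(-2*I*pi/7))*(1), {2}: (exp(-4*I*pi/7))*(1), {3}: (exp(-6*I*pi/7))*(1), {4}: (exp(6*I*pi/7))*(1), {5}: (exp(4*I*pi/7))*(1), {6}: (exp(2*I*pi/7))*(1)
so (chi_6 * chi_0) takes values
  {0} -> 1, {1} -> exp(-2*I*pi/7), {2} -> exp(-4*I*pi/7), {3} -> exp(-6*I*pi/7), {4} -> exp(6*I*pi/7), {5} -> exp(4*I*pi/7), {6} -> exp(2*I*pi/7).
Now take the inner product of this character with each irreducible chi from the table, <chi_6*chi_0, chi> = (1/7) sum_C |C| (chi_6*chi_0)(C) conj(chi(C)):
  <chi_6*chi_0, chi_0> = (1/7)[1*(1)*conj(1) + 1*(exp(-2*I*pi/7))*conj(1) + 1*(exp(-4*I*pi/7))*conj(1) + 1*(exp(-6*I*pi/7))*conj(1) + 1*(exp(6*I*pi/7))*conj(1) + 1*(exp(4*I*pi/7))*conj(1) + 1*(exp(2*I*pi/7))*conj(1)]
      = (1/7)[(1) + (exp(-2*I*pi/7)) + (exp(-4*I*pi/7)) + (exp(-6*I*pi/7)) + (exp(6*I*pi/7)) + (exp(4*I*pi/7)) + (exp(2*I*pi/7))] = 0/7 = 0
  <chi_6*chi_0, chi_1> = (1/7)[1*(1)*conj(1) + 1*(exp(-2*I*pi/7))*conj(exp(2*I*pi/7)) + 1*(exp(-4*I*pi/7))*conj(exp(4*I*pi/7)) + 1*(exp(-6*I*pi/7))*conj(exp(6*I*pi/7)) + 1*(exp(6*I*pi/7))*conj(exp(-6*I*pi/7)) + 1*(exp(4*I*pi/7))*conj(exp(-4*I*pi/7)) + 1*(exp(2*I*pi/7))*conj(exp(-2*I*pi/7))]
      = (1/7)[(1) + (exp(-4*I*pi/7)) + (exp(6*I*pi/7)) + (exp(2*I*pi/7)) + (exp(-2*I*pi/7)) + (exp(-6*I*pi/7)) + (exp(4*I*pi/7))] = 0/7 = 0
  <chi_6*chi_0, chi_2> = (1/7)[1*(1)*conj(1) + 1*(exp(-2*I*pi/7))*conj(exp(4*I*pi/7)) + 1*(exp(-4*I*pi/7))*conj(exp(-6*I*pi/7)) + 1*(exp(-6*I*pi/7))*conj(exp(-2*I*pi/7)) + 1*(exp(6*I*pi/7))*conj(exp(2*I*pi/7)) + 1*(exp(4*I*pi/7))*conj(exp(6*I*pi/7)) + 1*(exp(2*I*pi/7))*conj(exp(-4*I*pi/7))]
      = (1/7)[(1) + (exp(-6*I*pi/7)) + (exp(2*I*pi/7)) + (exp(-4*I*pi/7)) + (exp(4*I*pi/7)) + (exp(-2*I*pi/7)) + (exp(6*I*pi/7))] = 0/7 = 0
  <chi_6*chi_0, chi_3> = (1/7)[1*(1)*conj(1) + 1*(exp(-2*I*pi/7))*conj(exp(6*I*pi/7)) + 1*(exp(-4*I*pi/7))*conj(exp(-2*I*pi/7)) + 1*(exp(-6*I*pi/7))*conj(exp(4*I*pi/7)) + 1*(exp(6*I*pi/7))*conj(exp(-4*I*pi/7)) + 1*(exp(4*I*pi/7))*conj(exp(2*I*pi/7)) + 1*(exp(2*I*pi/7))*conj(exp(-6*I*pi/7))]
      = (1/7)[(1) + (exp(6*I*pi/7)) + (exp(-2*I*pi/7)) + (exp(4*I*pi/7)) + (exp(-4*I*pi/7)) + (exp(2*I*pi/7)) + (exp(-6*I*pi/7))] = 0/7 = 0
  <chi_6*chi_0, chi_4> = (1/7)[1*(1)*conj(1) + 1*(exp(-2*I*pi/7))*conj(exp(-6*I*pi/7)) + 1*(exp(-4*I*pi/7))*conj(exp(2*I*pi/7)) + 1*(exp(-6*I*pi/7))*conj(exp(-4*I*pi/7)) + 1*(exp(6*I*pi/7))*conj(exp(4*I*pi/7)) + 1*(exp(4*I*pi/7))*conj(exp(-2*I*pi/7)) + 1*(exp(2*I*pi/7))*conj(exp(6*I*pi/7))]
      = (1/7)[(1) + (exp(4*I*pi/7)) + (exp(-6*I*pi/7)) + (exp(-2*I*pi/7)) + (exp(2*I*pi/7)) + (exp(6*I*pi/7)) + (exp(-4*I*pi/7))] = 0/7 = 0
  <chi_6*chi_0, chi_5> = (1/7)[1*(1)*conj(1) + 1*(exp(-2*I*pi/7))*conj(exp(-4*I*pi/7)) + 1*(exp(-4*I*pi/7))*conj(exp(6*I*pi/7)) + 1*(exp(-6*I*pi/7))*conj(exp(2*I*pi/7)) + 1*(exp(6*I*pi/7))*conj(exp(-2*I*pi/7)) + 1*(exp(4*I*pi/7))*conj(exp(-6*I*pi/7)) + 1*(exp(2*I*pi/7))*conj(exp(4*I*pi/7))]
      = (1/7)[(1) + (exp(2*I*pi/7)) + (exp(4*I*pi/7)) + (exp(6*I*pi/7)) + (exp(-6*I*pi/7)) + (exp(-4*I*pi/7)) + (exp(-2*I*pi/7))] = 0/7 = 0
  <chi_6*chi_0, chi_6> = (1/7)[1*(1)*conj(1) + 1*(exp(-2*I*pi/7))*conj(exp(-2*I*pi/7)) + 1*(exp(-4*I*pi/7))*conj(exp(-4*I*pi/7)) + 1*(exp(-6*I*pi/7))*conj(exp(-6*I*pi/7)) + 1*(exp(6*I*pi/7))*conj(exp(6*I*pi/7)) + 1*(exp(4*I*pi/7))*conj(exp(4*I*pi/7)) + 1*(exp(2*I*pi/7))*conj(exp(2*I*pi/7))]
      = (1/7)[(1) + (1) + (1) + (1) + (1) + (1) + (1)] = 7/7 = 1
(Exp terms are combined using exp(i*s)*conj(exp(i*t)) = exp(i*(s-t)), and sums of them are collapsed using the identity that for every m > 1 the m distinct m-th roots of unity sum to 0, e.g. 1 + exp(2*I*pi/3) + exp(-2*I*pi/3) = 0.)
Hence the multiplicities are chi_6: 1. Dimension check: dim(chi_6)*dim(chi_0) = 1*1 = 1 and sum (mult * dim) = 1*1 = 1.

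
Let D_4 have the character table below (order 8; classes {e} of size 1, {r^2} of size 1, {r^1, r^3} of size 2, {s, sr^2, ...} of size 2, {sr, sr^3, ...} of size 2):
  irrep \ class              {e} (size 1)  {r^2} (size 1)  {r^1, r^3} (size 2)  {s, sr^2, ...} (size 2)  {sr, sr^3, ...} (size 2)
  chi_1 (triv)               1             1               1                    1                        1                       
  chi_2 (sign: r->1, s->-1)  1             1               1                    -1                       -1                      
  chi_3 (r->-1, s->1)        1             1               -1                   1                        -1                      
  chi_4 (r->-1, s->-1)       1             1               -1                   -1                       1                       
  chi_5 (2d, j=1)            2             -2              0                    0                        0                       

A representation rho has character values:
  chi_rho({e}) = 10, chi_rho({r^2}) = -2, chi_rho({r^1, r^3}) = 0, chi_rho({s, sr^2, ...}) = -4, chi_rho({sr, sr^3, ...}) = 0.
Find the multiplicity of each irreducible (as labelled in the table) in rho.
Multiplicities: chi_1: 0, chi_2: 2, chi_3: 0, chi_4: 2, chi_5: 3.

Explanation: Use <chi_rho, chi> = (1/|G|) sum_C |C| * chi_rho(C) * conj(chi(C)) with |G| = 8 for each irreducible chi in the table:
  <chi_rho, chi_1> = (1/8)[1*(10)*conj(1) + 1*(-2)*conj(1) + 2*(0)*conj(1) + 2*(-4)*conj(1) + 2*(0)*conj(1)]
      = (1/8)[(10) + (-2) + (0) + (-8) + (0)] = 0/8 = 0
  <chi_rho, chi_2> = (1/8)[1*(10)*conj(1) + 1*(-2)*conj(1) + 2*(0)*conj(1) + 2*(-4)*conj(-1) + 2*(0)*conj(-1)]
      = (1/8)[(10) + (-2) + (0) + (8) + (0)] = 16/8 = 2
  <chi_rho, chi_3> = (1/8)[1*(10)*conj(1) + 1*(-2)*conj(1) + 2*(0)*conj(-1) + 2*(-4)*conj(1) + 2*(0)*conj(-1)]
      = (1/8)[(10) + (-2) + (0) + (-8) + (0)] = 0/8 = 0
  <chi_rho, chi_4> = (1/8)[1*(10)*conj(1) + 1*(-2)*conj(1) + 2*(0)*conj(-1) + 2*(-4)*conj(-1) + 2*(0)*conj(1)]
      = (1/8)[(10) + (-2) + (0) + (8) + (0)] = 16/8 = 2
  <chi_rho, chi_5> = (1/8)[1*(10)*conj(2) + 1*(-2)*conj(-2) + 2*(0)*conj(0) + 2*(-4)*conj(0) + 2*(0)*conj(0)]
      = (1/8)[(20) + (4) + (0) + (0) + (0)] = 24/8 = 3
Dimension check: dim(rho) = sum (mult * dim) = 0*1 + 2*1 + 0*1 + 2*1 + 3*2 = 10 = chi_rho(e) = 10.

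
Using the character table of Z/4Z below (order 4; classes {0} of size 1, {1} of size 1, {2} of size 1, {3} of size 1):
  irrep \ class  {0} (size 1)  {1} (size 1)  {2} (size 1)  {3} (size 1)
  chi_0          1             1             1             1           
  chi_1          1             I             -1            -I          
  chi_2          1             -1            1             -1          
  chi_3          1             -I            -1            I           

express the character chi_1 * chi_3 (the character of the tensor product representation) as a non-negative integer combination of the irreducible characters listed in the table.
chi_1 tensor chi_3 = chi_0 (all other irreducibles have multiplicity 0).

Justification: The character of a tensor product is the pointwise product (chi_1 * chi_3)(C) = chi_1(C) * chi_3(C):
  {0}: (1)*(1), {1}: (I)*(-I), {2}: (-1)*(-1), {3}: (-I)*(I)
so (chi_1 * chi_3) takes values
  {0} -> 1, {1} -> 1, {2} -> 1, {3} -> 1.
Now take the inner product of this character with each irreducible chi from the table, <chi_1*chi_3, chi> = (1/4) sum_C |C| (chi_1*chi_3)(C) conj(chi(C)):
  <chi_1*chi_3, chi_0> = (1/4)[1*(1)*conj(1) + 1*(1)*conj(1) + 1*(1)*conj(1) + 1*(1)*conj(1)]
      = (1/4)[(1) + (1) + (1) + (1)] = 4/4 = 1
  <chi_1*chi_3, chi_1> = (1/4)[1*(1)*conj(1) + 1*(1)*conj(I) + 1*(1)*conj(-1) + 1*(1)*conj(-I)]
      = (1/4)[(1) + (-I) + (-1) + (I)] = 0/4 = 0
  <chi_1*chi_3, chi_2> = (1/4)[1*(1)*conj(1) + 1*(1)*conj(-1) + 1*(1)*conj(1) + 1*(1)*conj(-1)]
      = (1/4)[(1) + (-1) + (1) + (-1)] = 0/4 = 0
  <chi_1*chi_3, chi_3> = (1/4)[1*(1)*conj(1) + 1*(1)*conj(-I) + 1*(1)*conj(-1) + 1*(1)*conj(I)]
      = (1/4)[(1) + (I) + (-1) + (-I)] = 0/4 = 0
(Exp terms are combined using exp(i*s)*conj(exp(i*t)) = exp(i*(s-t)), and sums of them are collapsed using the identity that for every m > 1 the m distinct m-th roots of unity sum to 0, e.g. 1 + exp(2*I*pi/3) + exp(-2*I*pi/3) = 0.)
Hence the multiplicities are chi_0: 1. Dimension check: dim(chi_1)*dim(chi_3) = 1*1 = 1 and sum (mult * dim) = 1*1 = 1.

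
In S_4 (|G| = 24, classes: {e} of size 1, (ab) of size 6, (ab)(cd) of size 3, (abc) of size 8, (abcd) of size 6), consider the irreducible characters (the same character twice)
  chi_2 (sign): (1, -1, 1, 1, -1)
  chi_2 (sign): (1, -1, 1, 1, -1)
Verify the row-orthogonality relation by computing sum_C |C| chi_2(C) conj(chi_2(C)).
Sum = 24 = |G| = 24; so <chi_2, chi_2> = 1 (norm-1 confirms irreducibility).

Derivation: Compute term by term over conjugacy classes (|C| * chi_2(C) * conj(chi_2(C))):
  1*(1)*conj(1) + 6*(-1)*conj(-1) + 3*(1)*conj(1) + 8*(1)*conj(1) + 6*(-1)*conj(-1)
  = (1) + (6) + (3) + (8) + (6)
  = 24.
Dividing by |G| = 24 gives 24/24 = 1, matching the row-orthogonality relation <chi_2, chi_2> = [chi_2 = chi_2].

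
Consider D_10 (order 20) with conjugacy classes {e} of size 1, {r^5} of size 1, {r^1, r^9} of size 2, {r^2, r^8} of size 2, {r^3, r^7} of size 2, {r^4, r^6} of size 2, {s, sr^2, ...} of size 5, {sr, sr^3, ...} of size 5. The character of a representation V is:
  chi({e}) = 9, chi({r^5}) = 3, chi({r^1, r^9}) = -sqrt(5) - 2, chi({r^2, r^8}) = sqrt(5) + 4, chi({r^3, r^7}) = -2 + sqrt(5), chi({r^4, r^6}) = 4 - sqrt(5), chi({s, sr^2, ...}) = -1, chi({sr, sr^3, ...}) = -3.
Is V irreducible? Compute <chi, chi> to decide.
Not irreducible (reducible): <chi, chi> = 13 > 1.

Details: <chi, chi> = (1/|G|) sum_C |C| * |chi(C)|^2 = (1/20)[1*|9|^2 + 1*|3|^2 + 2*|-sqrt(5) - 2|^2 + 2*|sqrt(5) + 4|^2 + 2*|-2 + sqrt(5)|^2 + 2*|4 - sqrt(5)|^2 + 5*|-1|^2 + 5*|-3|^2]
  = (1/20)[(81) + (9) + (8*sqrt(5) + 18) + (16*sqrt(5) + 42) + (18 - 8*sqrt(5)) + (42 - 16*sqrt(5)) + (5) + (45)] = 260/20 = 13.
A character is irreducible iff <chi, chi> = 1, so this representation is reducible.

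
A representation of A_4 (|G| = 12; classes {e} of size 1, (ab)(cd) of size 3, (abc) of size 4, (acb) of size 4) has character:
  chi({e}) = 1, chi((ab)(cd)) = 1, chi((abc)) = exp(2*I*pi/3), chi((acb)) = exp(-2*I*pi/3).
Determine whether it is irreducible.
Irreducible: <chi, chi> = 1.

Details: <chi, chi> = (1/|G|) sum_C |C| * |chi(C)|^2 = (1/12)[1*|1|^2 + 3*|1|^2 + 4*|exp(2*I*pi/3)|^2 + 4*|exp(-2*I*pi/3)|^2]
  = (1/12)[(1) + (3) + (4) + (4)] = 12/12 = 1.
(Exp terms are combined using exp(i*s)*conj(exp(i*t)) = exp(i*(s-t)), and sums of them are collapsed using the identity that for every m > 1 the m distinct m-th roots of unity sum to 0, e.g. 1 + exp(2*I*pi/3) + exp(-2*I*pi/3) = 0.)
A character is irreducible iff <chi, chi> = 1, so this representation is irreducible.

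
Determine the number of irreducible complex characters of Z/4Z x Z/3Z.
12

Details: The number of irreducible complex representations of a finite group equals its number of conjugacy classes. Z/4Z x Z/3Z is abelian of order 12, so every element is its own conjugacy class: 12 classes, so Z/4Z x Z/3Z (order 12) has exactly 12 irreducible complex representations.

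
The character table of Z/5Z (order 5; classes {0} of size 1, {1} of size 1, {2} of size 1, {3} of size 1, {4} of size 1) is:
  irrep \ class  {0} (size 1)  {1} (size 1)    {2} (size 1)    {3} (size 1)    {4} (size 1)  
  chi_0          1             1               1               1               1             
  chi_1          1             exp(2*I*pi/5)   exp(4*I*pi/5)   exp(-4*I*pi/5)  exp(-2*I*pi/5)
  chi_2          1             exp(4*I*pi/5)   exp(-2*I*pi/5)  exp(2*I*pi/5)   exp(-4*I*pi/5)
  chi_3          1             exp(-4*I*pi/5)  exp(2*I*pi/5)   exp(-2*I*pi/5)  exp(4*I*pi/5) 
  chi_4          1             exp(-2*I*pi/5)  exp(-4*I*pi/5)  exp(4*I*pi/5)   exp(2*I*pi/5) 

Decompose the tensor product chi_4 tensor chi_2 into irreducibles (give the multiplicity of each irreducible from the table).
chi_4 tensor chi_2 = chi_1 (all other irreducibles have multiplicity 0).

Justification: The character of a tensor product is the pointwise product (chi_4 * chi_2)(C) = chi_4(C) * chi_2(C):
  {0}: (1)*(1), {1}: (exp(-2*I*pi/5))*(exp(4*I*pi/5)), {2}: (exp(-4*I*pi/5))*(exp(-2*I*pi/5)), {3}: (exp(4*I*pi/5))*(exp(2*I*pi/5)), {4}: (exp(2*I*pi/5))*(exp(-4*I*pi/5))
so (chi_4 * chi_2) takes values
  {0} -> 1, {1} -> exp(2*I*pi/5), {2} -> exp(4*I*pi/5), {3} -> exp(-4*I*pi/5), {4} -> exp(-2*I*pi/5).
Now take the inner product of this character with each irreducible chi from the table, <chi_4*chi_2, chi> = (1/5) sum_C |C| (chi_4*chi_2)(C) conj(chi(C)):
  <chi_4*chi_2, chi_0> = (1/5)[1*(1)*conj(1) + 1*(exp(2*I*pi/5))*conj(1) + 1*(exp(4*I*pi/5))*conj(1) + 1*(exp(-4*I*pi/5))*conj(1) + 1*(exp(-2*I*pi/5))*conj(1)]
      = (1/5)[(1) + (exp(2*I*pi/5)) + (exp(4*I*pi/5)) + (exp(-4*I*pi/5)) + (exp(-2*I*pi/5))] = 0/5 = 0
  <chi_4*chi_2, chi_1> = (1/5)[1*(1)*conj(1) + 1*(exp(2*I*pi/5))*conj(exp(2*I*pi/5)) + 1*(exp(4*I*pi/5))*conj(exp(4*I*pi/5)) + 1*(exp(-4*I*pi/5))*conj(exp(-4*I*pi/5)) + 1*(exp(-2*I*pi/5))*conj(exp(-2*I*pi/5))]
      = (1/5)[(1) + (1) + (1) + (1) + (1)] = 5/5 = 1
  <chi_4*chi_2, chi_2> = (1/5)[1*(1)*conj(1) + 1*(exp(2*I*pi/5))*conj(exp(4*I*pi/5)) + 1*(exp(4*I*pi/5))*conj(exp(-2*I*pi/5)) + 1*(exp(-4*I*pi/5))*conj(exp(2*I*pi/5)) + 1*(exp(-2*I*pi/5))*conj(exp(-4*I*pi/5))]
      = (1/5)[(1) + (exp(-2*I*pi/5)) + (exp(-4*I*pi/5)) + (exp(4*I*pi/5)) + (exp(2*I*pi/5))] = 0/5 = 0
  <chi_4*chi_2, chi_3> = (1/5)[1*(1)*conj(1) + 1*(exp(2*I*pi/5))*conj(exp(-4*I*pi/5)) + 1*(exp(4*I*pi/5))*conj(exp(2*I*pi/5)) + 1*(exp(-4*I*pi/5))*conj(exp(-2*I*pi/5)) + 1*(exp(-2*I*pi/5))*conj(exp(4*I*pi/5))]
      = (1/5)[(1) + (exp(-4*I*pi/5)) + (exp(2*I*pi/5)) + (exp(-2*I*pi/5)) + (exp(4*I*pi/5))] = 0/5 = 0
  <chi_4*chi_2, chi_4> = (1/5)[1*(1)*conj(1) + 1*(exp(2*I*pi/5))*conj(exp(-2*I*pi/5)) + 1*(exp(4*I*pi/5))*conj(exp(-4*I*pi/5)) + 1*(exp(-4*I*pi/5))*conj(exp(4*I*pi/5)) + 1*(exp(-2*I*pi/5))*conj(exp(2*I*pi/5))]
      = (1/5)[(1) + (exp(4*I*pi/5)) + (exp(-2*I*pi/5)) + (exp(2*I*pi/5)) + (exp(-4*I*pi/5))] = 0/5 = 0
(Exp terms are combined using exp(i*s)*conj(exp(i*t)) = exp(i*(s-t)), and sums of them are collapsed using the identity that for every m > 1 the m distinct m-th roots of unity sum to 0, e.g. 1 + exp(2*I*pi/3) + exp(-2*I*pi/3) = 0.)
Hence the multiplicities are chi_1: 1. Dimension check: dim(chi_4)*dim(chi_2) = 1*1 = 1 and sum (mult * dim) = 1*1 = 1.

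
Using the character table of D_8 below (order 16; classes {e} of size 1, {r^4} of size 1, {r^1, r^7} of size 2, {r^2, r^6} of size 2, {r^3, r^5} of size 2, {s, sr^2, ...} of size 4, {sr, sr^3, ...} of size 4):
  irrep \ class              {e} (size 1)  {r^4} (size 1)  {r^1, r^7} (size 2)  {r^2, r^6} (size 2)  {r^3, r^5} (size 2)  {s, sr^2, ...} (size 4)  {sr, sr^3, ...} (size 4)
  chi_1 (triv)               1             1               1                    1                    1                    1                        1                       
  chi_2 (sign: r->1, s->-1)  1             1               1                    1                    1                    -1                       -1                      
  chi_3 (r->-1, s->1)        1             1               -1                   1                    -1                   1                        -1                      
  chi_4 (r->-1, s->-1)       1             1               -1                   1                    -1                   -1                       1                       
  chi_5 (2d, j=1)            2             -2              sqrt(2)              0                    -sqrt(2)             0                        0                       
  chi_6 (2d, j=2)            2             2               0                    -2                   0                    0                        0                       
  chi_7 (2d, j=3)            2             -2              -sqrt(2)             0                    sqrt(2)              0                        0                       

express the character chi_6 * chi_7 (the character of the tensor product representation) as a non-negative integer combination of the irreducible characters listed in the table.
chi_6 tensor chi_7 = chi_5 + chi_7 (all other irreducibles have multiplicity 0).

Why: The character of a tensor product is the pointwise product (chi_6 * chi_7)(C) = chi_6(C) * chi_7(C):
  {e}: (2)*(2), {r^4}: (2)*(-2), {r^1, r^7}: (0)*(-sqrt(2)), {r^2, r^6}: (-2)*(0), {r^3, r^5}: (0)*(sqrt(2)), {s, sr^2, ...}: (0)*(0), {sr, sr^3, ...}: (0)*(0)
so (chi_6 * chi_7) takes values
  {e} -> 4, {r^4} -> -4, {r^1, r^7} -> 0, {r^2, r^6} -> 0, {r^3, r^5} -> 0, {s, sr^2, ...} -> 0, {sr, sr^3, ...} -> 0.
Now take the inner product of this character with each irreducible chi from the table, <chi_6*chi_7, chi> = (1/16) sum_C |C| (chi_6*chi_7)(C) conj(chi(C)):
  <chi_6*chi_7, chi_1> = (1/16)[1*(4)*conj(1) + 1*(-4)*conj(1) + 2*(0)*conj(1) + 2*(0)*conj(1) + 2*(0)*conj(1) + 4*(0)*conj(1) + 4*(0)*conj(1)]
      = (1/16)[(4) + (-4) + (0) + (0) + (0) + (0) + (0)] = 0/16 = 0
  <chi_6*chi_7, chi_2> = (1/16)[1*(4)*conj(1) + 1*(-4)*conj(1) + 2*(0)*conj(1) + 2*(0)*conj(1) + 2*(0)*conj(1) + 4*(0)*conj(-1) + 4*(0)*conj(-1)]
      = (1/16)[(4) + (-4) + (0) + (0) + (0) + (0) + (0)] = 0/16 = 0
  <chi_6*chi_7, chi_3> = (1/16)[1*(4)*conj(1) + 1*(-4)*conj(1) + 2*(0)*conj(-1) + 2*(0)*conj(1) + 2*(0)*conj(-1) + 4*(0)*conj(1) + 4*(0)*conj(-1)]
      = (1/16)[(4) + (-4) + (0) + (0) + (0) + (0) + (0)] = 0/16 = 0
  <chi_6*chi_7, chi_4> = (1/16)[1*(4)*conj(1) + 1*(-4)*conj(1) + 2*(0)*conj(-1) + 2*(0)*conj(1) + 2*(0)*conj(-1) + 4*(0)*conj(-1) + 4*(0)*conj(1)]
      = (1/16)[(4) + (-4) + (0) + (0) + (0) + (0) + (0)] = 0/16 = 0
  <chi_6*chi_7, chi_5> = (1/16)[1*(4)*conj(2) + 1*(-4)*conj(-2) + 2*(0)*conj(sqrt(2)) + 2*(0)*conj(0) + 2*(0)*conj(-sqrt(2)) + 4*(0)*conj(0) + 4*(0)*conj(0)]
      = (1/16)[(8) + (8) + (0) + (0) + (0) + (0) + (0)] = 16/16 = 1
  <chi_6*chi_7, chi_6> = (1/16)[1*(4)*conj(2) + 1*(-4)*conj(2) + 2*(0)*conj(0) + 2*(0)*conj(-2) + 2*(0)*conj(0) + 4*(0)*conj(0) + 4*(0)*conj(0)]
      = (1/16)[(8) + (-8) + (0) + (0) + (0) + (0) + (0)] = 0/16 = 0
  <chi_6*chi_7, chi_7> = (1/16)[1*(4)*conj(2) + 1*(-4)*conj(-2) + 2*(0)*conj(-sqrt(2)) + 2*(0)*conj(0) + 2*(0)*conj(sqrt(2)) + 4*(0)*conj(0) + 4*(0)*conj(0)]
      = (1/16)[(8) + (8) + (0) + (0) + (0) + (0) + (0)] = 16/16 = 1
Hence the multiplicities are chi_5: 1, chi_7: 1. Dimension check: dim(chi_6)*dim(chi_7) = 2*2 = 4 and sum (mult * dim) = 1*2 + 1*2 = 4.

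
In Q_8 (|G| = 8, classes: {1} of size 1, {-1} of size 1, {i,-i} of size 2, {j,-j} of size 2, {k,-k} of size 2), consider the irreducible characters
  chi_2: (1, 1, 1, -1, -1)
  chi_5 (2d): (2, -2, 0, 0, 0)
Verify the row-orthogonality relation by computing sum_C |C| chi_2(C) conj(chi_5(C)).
Sum = 0; so <chi_2, chi_5> = 0 (distinct irreducibles are orthogonal).

Working: Compute term by term over conjugacy classes (|C| * chi_2(C) * conj(chi_5(C))):
  1*(1)*conj(2) + 1*(1)*conj(-2) + 2*(1)*conj(0) + 2*(-1)*conj(0) + 2*(-1)*conj(0)
  = (2) + (-2) + (0) + (0) + (0)
  = 0.
Dividing by |G| = 8 gives 0/8 = 0, matching the row-orthogonality relation <chi_2, chi_5> = [chi_2 = chi_5].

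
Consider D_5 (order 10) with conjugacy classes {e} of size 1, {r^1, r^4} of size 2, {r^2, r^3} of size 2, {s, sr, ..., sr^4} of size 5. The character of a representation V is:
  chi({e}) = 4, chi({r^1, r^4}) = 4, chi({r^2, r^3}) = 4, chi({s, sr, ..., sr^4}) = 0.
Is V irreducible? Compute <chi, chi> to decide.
Not irreducible (reducible): <chi, chi> = 8 > 1.

Details: <chi, chi> = (1/|G|) sum_C |C| * |chi(C)|^2 = (1/10)[1*|4|^2 + 2*|4|^2 + 2*|4|^2 + 5*|0|^2]
  = (1/10)[(16) + (32) + (32) + (0)] = 80/10 = 8.
A character is irreducible iff <chi, chi> = 1, so this representation is reducible.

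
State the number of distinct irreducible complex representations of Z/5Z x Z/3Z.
15

Reasoning: The number of irreducible complex representations of a finite group equals its number of conjugacy classes. Z/5Z x Z/3Z is abelian of order 15, so every element is its own conjugacy class: 15 classes, so Z/5Z x Z/3Z (order 15) has exactly 15 irreducible complex representations.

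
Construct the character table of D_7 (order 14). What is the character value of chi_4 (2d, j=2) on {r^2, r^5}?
Conjugacy classes: {e} of size 1, {r^1, r^6} of size 2, {r^2, r^5} of size 2, {r^3, r^4} of size 2, {s, sr, ..., sr^6} of size 7.
Character table:
  irrep \ class              {e} (size 1)  {r^1, r^6} (size 2)  {r^2, r^5} (size 2)  {r^3, r^4} (size 2)  {s, sr, ..., sr^6} (size 7)
  chi_1 (triv)               1             1                    1                    1                    1                          
  chi_2 (sign: r->1, s->-1)  1             1                    1                    1                    -1                         
  chi_3 (2d, j=1)            2             2*cos(2*pi/7)        -2*cos(3*pi/7)       -2*cos(pi/7)         0                          
  chi_4 (2d, j=2)            2             -2*cos(3*pi/7)       -2*cos(pi/7)         2*cos(2*pi/7)        0                          
  chi_5 (2d, j=3)            2             -2*cos(pi/7)         2*cos(2*pi/7)        -2*cos(3*pi/7)       0                          

Spot check: chi_4 (2d, j=2) on {r^2, r^5} = -2*cos(pi/7).

D_7 has order 2*7 = 14 with 5 conjugacy classes, hence 5 irreducibles. Sum of squared dims 1 + 1 + 4 + 4 + 4 = 14 = |G|. Linear characters come from the abelianisation; the 2-dimensional irreps have character r^k -> 2*cos(2*pi*j*k/7), reflections -> 0.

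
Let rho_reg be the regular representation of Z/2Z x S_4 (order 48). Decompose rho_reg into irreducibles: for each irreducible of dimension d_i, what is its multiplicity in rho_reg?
Each irreducible V_i of dimension d_i appears with multiplicity d_i, i.e. rho_reg = (direct sum over all irreducibles V_i) d_i V_i. The irreducible dimensions for Z/2Z x S_4 are 1, 1, 1, 1, 2, 2, 3, 3, 3, 3: 4 irreducibles of dimension 1, each with multiplicity 1; 2 irreducibles of dimension 2, each with multiplicity 2; 4 irreducibles of dimension 3, each with multiplicity 3. Total dimension 4*1*1 + 2*2*2 + 4*3*3 = 48 = |G|.

Argument: General theorem: in the regular representation of a finite group G, each irreducible appears with multiplicity equal to its dimension. Check: dim(rho_reg) = sum d_i^2 = 1 + 1 + 1 + 1 + 4 + 4 + 9 + 9 + 9 + 9 = 48 = |G|.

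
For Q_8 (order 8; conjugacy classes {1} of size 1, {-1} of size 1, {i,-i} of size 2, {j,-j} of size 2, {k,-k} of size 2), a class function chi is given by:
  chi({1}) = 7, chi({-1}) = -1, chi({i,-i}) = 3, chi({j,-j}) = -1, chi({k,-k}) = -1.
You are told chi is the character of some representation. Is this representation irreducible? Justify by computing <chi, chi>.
Not irreducible (reducible): <chi, chi> = 9 > 1.

Explanation: <chi, chi> = (1/|G|) sum_C |C| * |chi(C)|^2 = (1/8)[1*|7|^2 + 1*|-1|^2 + 2*|3|^2 + 2*|-1|^2 + 2*|-1|^2]
  = (1/8)[(49) + (1) + (18) + (2) + (2)] = 72/8 = 9.
A character is irreducible iff <chi, chi> = 1, so this representation is reducible.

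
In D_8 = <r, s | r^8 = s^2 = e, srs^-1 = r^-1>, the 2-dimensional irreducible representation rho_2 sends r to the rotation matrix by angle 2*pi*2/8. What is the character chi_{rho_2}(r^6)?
chi_{rho_2}(r^6) = 2*cos(2*pi*2*6/8) = -2

Reasoning: rho_2(r^6) is rotation by angle 2*pi*2*6/8, whose trace is 2*cos(2*pi*2*6/8) = -2.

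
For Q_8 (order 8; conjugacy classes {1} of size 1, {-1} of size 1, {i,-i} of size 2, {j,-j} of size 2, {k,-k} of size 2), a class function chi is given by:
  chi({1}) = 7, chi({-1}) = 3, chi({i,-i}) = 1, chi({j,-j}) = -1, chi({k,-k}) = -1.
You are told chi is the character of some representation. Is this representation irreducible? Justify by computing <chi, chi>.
Not irreducible (reducible): <chi, chi> = 8 > 1.

Argument: <chi, chi> = (1/|G|) sum_C |C| * |chi(C)|^2 = (1/8)[1*|7|^2 + 1*|3|^2 + 2*|1|^2 + 2*|-1|^2 + 2*|-1|^2]
  = (1/8)[(49) + (9) + (2) + (2) + (2)] = 64/8 = 8.
A character is irreducible iff <chi, chi> = 1, so this representation is reducible.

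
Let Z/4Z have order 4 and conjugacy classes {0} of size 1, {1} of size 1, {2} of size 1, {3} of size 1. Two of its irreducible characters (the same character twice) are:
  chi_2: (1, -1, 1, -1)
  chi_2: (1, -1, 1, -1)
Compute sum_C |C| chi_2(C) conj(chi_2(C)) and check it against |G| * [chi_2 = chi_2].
Sum = 4 = |G| = 4; so <chi_2, chi_2> = 1 (norm-1 confirms irreducibility).

Compute term by term over conjugacy classes (|C| * chi_2(C) * conj(chi_2(C))):
  1*(1)*conj(1) + 1*(-1)*conj(-1) + 1*(1)*conj(1) + 1*(-1)*conj(-1)
  = (1) + (1) + (1) + (1)
  = 4.
(Exp terms are combined using exp(i*s)*conj(exp(i*t)) = exp(i*(s-t)), and sums of them are collapsed using the identity that for every m > 1 the m distinct m-th roots of unity sum to 0, e.g. 1 + exp(2*I*pi/3) + exp(-2*I*pi/3) = 0.)
Dividing by |G| = 4 gives 4/4 = 1, matching the row-orthogonality relation <chi_2, chi_2> = [chi_2 = chi_2].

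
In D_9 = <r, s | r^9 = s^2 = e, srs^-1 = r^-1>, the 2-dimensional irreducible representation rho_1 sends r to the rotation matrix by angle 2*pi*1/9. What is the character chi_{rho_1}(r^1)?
chi_{rho_1}(r^1) = 2*cos(2*pi*1*1/9) = 2*cos(2*pi/9)

Why: rho_1(r^1) is rotation by angle 2*pi*1*1/9, whose trace is 2*cos(2*pi*1*1/9) = 2*cos(2*pi/9).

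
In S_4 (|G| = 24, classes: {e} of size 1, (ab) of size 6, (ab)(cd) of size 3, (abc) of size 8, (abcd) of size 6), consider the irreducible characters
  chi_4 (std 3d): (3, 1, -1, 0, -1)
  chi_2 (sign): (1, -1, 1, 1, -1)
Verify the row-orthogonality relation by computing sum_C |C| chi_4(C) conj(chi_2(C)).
Sum = 0; so <chi_4, chi_2> = 0 (distinct irreducibles are orthogonal).

Derivation: Compute term by term over conjugacy classes (|C| * chi_4(C) * conj(chi_2(C))):
  1*(3)*conj(1) + 6*(1)*conj(-1) + 3*(-1)*conj(1) + 8*(0)*conj(1) + 6*(-1)*conj(-1)
  = (3) + (-6) + (-3) + (0) + (6)
  = 0.
Dividing by |G| = 24 gives 0/24 = 0, matching the row-orthogonality relation <chi_4, chi_2> = [chi_4 = chi_2].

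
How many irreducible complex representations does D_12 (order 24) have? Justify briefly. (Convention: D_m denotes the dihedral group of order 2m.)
9

Reasoning: The number of irreducible complex representations of a finite group equals its number of conjugacy classes. D_12 has 9 conjugacy classes (n/2 + 3 for n even), so D_12 (order 24) has exactly 9 irreducible complex representations.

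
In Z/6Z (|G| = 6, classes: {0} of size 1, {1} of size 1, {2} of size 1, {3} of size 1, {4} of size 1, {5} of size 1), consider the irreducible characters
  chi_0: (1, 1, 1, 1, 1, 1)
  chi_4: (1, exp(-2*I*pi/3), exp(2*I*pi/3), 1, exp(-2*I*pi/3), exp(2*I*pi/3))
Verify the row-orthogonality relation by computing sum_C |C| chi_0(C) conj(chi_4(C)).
Sum = 0; so <chi_0, chi_4> = 0 (distinct irreducibles are orthogonal).

Argument: Compute term by term over conjugacy classes (|C| * chi_0(C) * conj(chi_4(C))):
  1*(1)*conj(1) + 1*(1)*conj(exp(-2*I*pi/3)) + 1*(1)*conj(exp(2*I*pi/3)) + 1*(1)*conj(1) + 1*(1)*conj(exp(-2*I*pi/3)) + 1*(1)*conj(exp(2*I*pi/3))
  = (1) + (exp(2*I*pi/3)) + (exp(-2*I*pi/3)) + (1) + (exp(2*I*pi/3)) + (exp(-2*I*pi/3))
  = 0.
(Exp terms are combined using exp(i*s)*conj(exp(i*t)) = exp(i*(s-t)), and sums of them are collapsed using the identity that for every m > 1 the m distinct m-th roots of unity sum to 0, e.g. 1 + exp(2*I*pi/3) + exp(-2*I*pi/3) = 0.)
Dividing by |G| = 6 gives 0/6 = 0, matching the row-orthogonality relation <chi_0, chi_4> = [chi_0 = chi_4].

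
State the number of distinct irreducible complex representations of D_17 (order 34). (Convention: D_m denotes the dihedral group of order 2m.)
10

The number of irreducible complex representations of a finite group equals its number of conjugacy classes. D_17 has 10 conjugacy classes ((n+3)/2 for n odd), so D_17 (order 34) has exactly 10 irreducible complex representations.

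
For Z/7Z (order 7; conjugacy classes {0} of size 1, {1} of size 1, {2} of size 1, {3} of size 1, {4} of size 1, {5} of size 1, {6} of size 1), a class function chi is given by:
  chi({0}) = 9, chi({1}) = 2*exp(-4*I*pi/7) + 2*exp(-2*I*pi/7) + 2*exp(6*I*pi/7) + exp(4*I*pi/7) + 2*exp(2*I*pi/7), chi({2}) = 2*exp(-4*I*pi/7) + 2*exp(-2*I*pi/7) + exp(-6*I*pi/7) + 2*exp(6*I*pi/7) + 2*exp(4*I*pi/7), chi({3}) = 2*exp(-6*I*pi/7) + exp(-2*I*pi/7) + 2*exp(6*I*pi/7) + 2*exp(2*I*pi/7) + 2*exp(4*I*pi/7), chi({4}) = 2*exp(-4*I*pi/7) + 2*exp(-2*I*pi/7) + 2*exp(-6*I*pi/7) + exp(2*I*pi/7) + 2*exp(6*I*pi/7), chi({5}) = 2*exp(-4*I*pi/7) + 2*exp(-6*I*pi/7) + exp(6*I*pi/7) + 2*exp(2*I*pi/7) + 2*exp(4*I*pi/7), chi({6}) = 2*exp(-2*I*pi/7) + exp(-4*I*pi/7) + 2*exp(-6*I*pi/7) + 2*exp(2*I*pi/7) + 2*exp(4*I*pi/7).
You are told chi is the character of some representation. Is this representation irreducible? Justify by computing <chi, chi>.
Not irreducible (reducible): <chi, chi> = 17 > 1.

Justification: <chi, chi> = (1/|G|) sum_C |C| * |chi(C)|^2 = (1/7)[1*|9|^2 + 1*|2*exp(-4*I*pi/7) + 2*exp(-2*I*pi/7) + 2*exp(6*I*pi/7) + exp(4*I*pi/7) + 2*exp(2*I*pi/7)|^2 + 1*|2*exp(-4*I*pi/7) + 2*exp(-2*I*pi/7) + exp(-6*I*pi/7) + 2*exp(6*I*pi/7) + 2*exp(4*I*pi/7)|^2 + 1*|2*exp(-6*I*pi/7) + exp(-2*I*pi/7) + 2*exp(6*I*pi/7) + 2*exp(2*I*pi/7) + 2*exp(4*I*pi/7)|^2 + 1*|2*exp(-4*I*pi/7) + 2*exp(-2*I*pi/7) + 2*exp(-6*I*pi/7) + exp(2*I*pi/7) + 2*exp(6*I*pi/7)|^2 + 1*|2*exp(-4*I*pi/7) + 2*exp(-6*I*pi/7) + exp(6*I*pi/7) + 2*exp(2*I*pi/7) + 2*exp(4*I*pi/7)|^2 + 1*|2*exp(-2*I*pi/7) + exp(-4*I*pi/7) + 2*exp(-6*I*pi/7) + 2*exp(2*I*pi/7) + 2*exp(4*I*pi/7)|^2]
  = (1/7)[(81) + (17 + 12*exp(-4*I*pi/7) + 8*exp(-2*I*pi/7) + 12*exp(-6*I*pi/7) + 12*exp(6*I*pi/7) + 8*exp(2*I*pi/7) + 12*exp(4*I*pi/7)) + (17 + 12*exp(-2*I*pi/7) + 8*exp(-4*I*pi/7) + 12*exp(-6*I*pi/7) + 12*exp(6*I*pi/7) + 8*exp(4*I*pi/7) + 12*exp(2*I*pi/7)) + (17 + 12*exp(-4*I*pi/7) + 12*exp(-2*I*pi/7) + 8*exp(-6*I*pi/7) + 8*exp(6*I*pi/7) + 12*exp(2*I*pi/7) + 12*exp(4*I*pi/7)) + (17 + 12*exp(-4*I*pi/7) + 12*exp(-2*I*pi/7) + 8*exp(-6*I*pi/7) + 8*exp(6*I*pi/7) + 12*exp(2*I*pi/7) + 12*exp(4*I*pi/7)) + (17 + 12*exp(-2*I*pi/7) + 8*exp(-4*I*pi/7) + 12*exp(-6*I*pi/7) + 12*exp(6*I*pi/7) + 8*exp(4*I*pi/7) + 12*exp(2*I*pi/7)) + (17 + 12*exp(-4*I*pi/7) + 8*exp(-2*I*pi/7) + 12*exp(-6*I*pi/7) + 12*exp(6*I*pi/7) + 8*exp(2*I*pi/7) + 12*exp(4*I*pi/7))] = 119/7 = 17.
(Exp terms are combined using exp(i*s)*conj(exp(i*t)) = exp(i*(s-t)), and sums of them are collapsed using the identity that for every m > 1 the m distinct m-th roots of unity sum to 0, e.g. 1 + exp(2*I*pi/3) + exp(-2*I*pi/3) = 0.)
A character is irreducible iff <chi, chi> = 1, so this representation is reducible.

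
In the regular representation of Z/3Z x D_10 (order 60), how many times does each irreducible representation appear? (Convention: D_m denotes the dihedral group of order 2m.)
Each irreducible V_i of dimension d_i appears with multiplicity d_i, i.e. rho_reg = (direct sum over all irreducibles V_i) d_i V_i. The irreducible dimensions for Z/3Z x D_10 are 1, 1, 1, 1, 1, 1, 1, 1, 1, 1, 1, 1, 2, 2, 2, 2, 2, 2, 2, 2, 2, 2, 2, 2: 12 irreducibles of dimension 1, each with multiplicity 1; 12 irreducibles of dimension 2, each with multiplicity 2. Total dimension 12*1*1 + 12*2*2 = 60 = |G|.

Derivation: General theorem: in the regular representation of a finite group G, each irreducible appears with multiplicity equal to its dimension. Check: dim(rho_reg) = sum d_i^2 = 1 + 1 + 1 + 1 + 1 + 1 + 1 + 1 + 1 + 1 + 1 + 1 + 4 + 4 + 4 + 4 + 4 + 4 + 4 + 4 + 4 + 4 + 4 + 4 = 60 = |G|.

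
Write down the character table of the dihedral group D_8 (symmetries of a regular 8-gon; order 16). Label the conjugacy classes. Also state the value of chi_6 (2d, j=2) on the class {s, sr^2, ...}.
Conjugacy classes: {e} of size 1, {r^4} of size 1, {r^1, r^7} of size 2, {r^2, r^6} of size 2, {r^3, r^5} of size 2, {s, sr^2, ...} of size 4, {sr, sr^3, ...} of size 4.
Character table:
  irrep \ class              {e} (size 1)  {r^4} (size 1)  {r^1, r^7} (size 2)  {r^2, r^6} (size 2)  {r^3, r^5} (size 2)  {s, sr^2, ...} (size 4)  {sr, sr^3, ...} (size 4)
  chi_1 (triv)               1             1               1                    1                    1                    1                        1                       
  chi_2 (sign: r->1, s->-1)  1             1               1                    1                    1                    -1                       -1                      
  chi_3 (r->-1, s->1)        1             1               -1                   1                    -1                   1                        -1                      
  chi_4 (r->-1, s->-1)       1             1               -1                   1                    -1                   -1                       1                       
  chi_5 (2d, j=1)            2             -2              sqrt(2)              0                    -sqrt(2)             0                        0                       
  chi_6 (2d, j=2)            2             2               0                    -2                   0                    0                        0                       
  chi_7 (2d, j=3)            2             -2              -sqrt(2)             0                    sqrt(2)              0                        0                       

Spot check: chi_6 (2d, j=2) on {s, sr^2, ...} = 0.

Derivation: D_8 has order 2*8 = 16 with 7 conjugacy classes, hence 7 irreducibles. Sum of squared dims 1 + 1 + 1 + 1 + 4 + 4 + 4 = 16 = |G|. Linear characters come from the abelianisation; the 2-dimensional irreps have character r^k -> 2*cos(2*pi*j*k/8), reflections -> 0.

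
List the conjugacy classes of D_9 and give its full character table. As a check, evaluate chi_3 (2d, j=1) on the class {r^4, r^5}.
Conjugacy classes: {e} of size 1, {r^1, r^8} of size 2, {r^2, r^7} of size 2, {r^3, r^6} of size 2, {r^4, r^5} of size 2, {s, sr, ..., sr^8} of size 9.
Character table:
  irrep \ class              {e} (size 1)  {r^1, r^8} (size 2)  {r^2, r^7} (size 2)  {r^3, r^6} (size 2)  {r^4, r^5} (size 2)  {s, sr, ..., sr^8} (size 9)
  chi_1 (triv)               1             1                    1                    1                    1                    1                          
  chi_2 (sign: r->1, s->-1)  1             1                    1                    1                    1                    -1                         
  chi_3 (2d, j=1)            2             2*cos(2*pi/9)        2*cos(4*pi/9)        -1                   -2*cos(pi/9)         0                          
  chi_4 (2d, j=2)            2             2*cos(4*pi/9)        -2*cos(pi/9)         -1                   2*cos(2*pi/9)        0                          
  chi_5 (2d, j=3)            2             -1                   -1                   2                    -1                   0                          
  chi_6 (2d, j=4)            2             -2*cos(pi/9)         2*cos(2*pi/9)        -1                   2*cos(4*pi/9)        0                          

Spot check: chi_3 (2d, j=1) on {r^4, r^5} = -2*cos(pi/9).

Proof sketch: D_9 has order 2*9 = 18 with 6 conjugacy classes, hence 6 irreducibles. Sum of squared dims 1 + 1 + 4 + 4 + 4 + 4 = 18 = |G|. Linear characters come from the abelianisation; the 2-dimensional irreps have character r^k -> 2*cos(2*pi*j*k/9), reflections -> 0.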